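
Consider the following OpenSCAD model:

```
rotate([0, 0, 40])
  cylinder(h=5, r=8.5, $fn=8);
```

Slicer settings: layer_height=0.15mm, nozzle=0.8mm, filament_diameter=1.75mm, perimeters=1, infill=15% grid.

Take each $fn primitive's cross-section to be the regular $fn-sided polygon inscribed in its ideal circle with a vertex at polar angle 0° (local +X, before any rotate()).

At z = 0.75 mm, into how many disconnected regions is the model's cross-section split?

1

At z = 0.75 mm: the r=8.5 cylinder contributes a regular 8-gon of circumradius 8.5; (rotated 40° about Z; rotation is an isometry so areas/perimeters/island counts are preserved). The result has 1 disconnected region.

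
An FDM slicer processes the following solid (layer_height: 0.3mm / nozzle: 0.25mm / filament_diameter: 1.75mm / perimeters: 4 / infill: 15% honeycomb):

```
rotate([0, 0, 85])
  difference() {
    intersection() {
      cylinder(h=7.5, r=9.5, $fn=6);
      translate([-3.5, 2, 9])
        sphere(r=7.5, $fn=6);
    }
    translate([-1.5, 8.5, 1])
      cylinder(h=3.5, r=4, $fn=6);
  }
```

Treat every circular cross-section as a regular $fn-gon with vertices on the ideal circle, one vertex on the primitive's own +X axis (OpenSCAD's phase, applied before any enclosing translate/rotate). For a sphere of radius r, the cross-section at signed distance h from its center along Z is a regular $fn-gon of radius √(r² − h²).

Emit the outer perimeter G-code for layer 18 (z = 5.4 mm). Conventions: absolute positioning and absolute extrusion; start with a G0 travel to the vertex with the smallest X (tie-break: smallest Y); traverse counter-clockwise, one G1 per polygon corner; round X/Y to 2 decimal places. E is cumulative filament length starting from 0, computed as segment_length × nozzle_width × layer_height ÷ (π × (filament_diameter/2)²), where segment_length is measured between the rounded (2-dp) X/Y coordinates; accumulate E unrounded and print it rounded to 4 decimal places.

G0 X-8.11 Y-4.37 Z5.40
G1 X-1.30 Y-9.13 E0.2591
G1 X3.09 Y-7.09 E0.4100
G1 X3.67 Y-0.53 E0.6154
G1 X-1.72 Y3.24 E0.8205
G1 X-7.69 Y0.46 E1.0258
G1 X-8.11 Y-4.37 E1.1770

At z = 5.4 mm: the cylinder: section is a regular 6-gon, circumradius r=9.5; the r=7.5 sphere at (-3.5, 2) contributes a regular 6-gon of circumradius √(7.5²−3.6²) = 6.580; Keeping only the common overlap: the r=7.5 sphere at (-3.5, 2) partially overlaps the r=9.5 cylinder; clipping to the common part keeps 101.29 mm² — 1 connected region; the cylinder at (-1.5, 8.5) is absent (z outside [1, 4.5]); After the difference (first − rest): none of the subtracted shapes is present at this height, so that combined region is unchanged — 1 connected region; (rotated 85° about Z; rotation is an isometry so areas/perimeters/island counts are preserved). The outline is a single polygon with 6 vertices. Extrusion per mm of travel: 0.25 × 0.3 / (π × 0.875²) = 0.031181. Accumulating E over each segment gives final E = 1.1770.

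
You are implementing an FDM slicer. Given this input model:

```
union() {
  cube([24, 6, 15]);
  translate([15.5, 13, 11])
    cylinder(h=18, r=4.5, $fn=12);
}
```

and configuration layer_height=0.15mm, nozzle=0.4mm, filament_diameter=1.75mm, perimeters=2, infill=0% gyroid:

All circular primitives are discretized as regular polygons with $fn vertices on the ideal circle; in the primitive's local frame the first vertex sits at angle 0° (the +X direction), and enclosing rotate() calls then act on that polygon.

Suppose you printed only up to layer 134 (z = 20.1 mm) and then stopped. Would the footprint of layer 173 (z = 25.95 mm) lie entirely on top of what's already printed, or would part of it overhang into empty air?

entirely on top

Compare the two slices. At z = 20.1: the cube is absent (z outside [0, 15]); the r=4.5 cylinder at (15.5, 13) contributes a regular 12-gon of circumradius 4.5 (area = (12/2)·4.500²·sin(360°/12) = 60.75 mm²); Merging all regions: only the r=4.5 cylinder at (15.5, 13) is present, so the union is just that shape — area = 60.75 mm². At z = 25.95: the cube is absent (z outside [0, 15]); the r=4.5 cylinder at (15.5, 13) gives a regular 12-gon of circumradius 4.5 (constant along its height) (area = (12/2)·4.500²·sin(360°/12) = 60.75 mm²); Combining (union): only the r=4.5 cylinder at (15.5, 13) is present, so the union is just that shape — area = 60.75 mm². Checking containment: the cross-section at z = 25.95 is a subset of the cross-section at z = 20.1.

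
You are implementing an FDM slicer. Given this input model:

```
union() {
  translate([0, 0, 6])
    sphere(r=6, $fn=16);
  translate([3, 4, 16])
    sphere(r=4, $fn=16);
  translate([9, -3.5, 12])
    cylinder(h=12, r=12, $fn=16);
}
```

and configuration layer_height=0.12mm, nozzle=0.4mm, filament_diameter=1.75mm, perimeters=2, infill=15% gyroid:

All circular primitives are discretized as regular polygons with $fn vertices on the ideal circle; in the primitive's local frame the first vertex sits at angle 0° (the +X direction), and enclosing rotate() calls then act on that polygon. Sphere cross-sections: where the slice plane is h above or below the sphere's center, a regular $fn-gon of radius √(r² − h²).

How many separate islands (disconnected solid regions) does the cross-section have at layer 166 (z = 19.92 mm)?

At z = 19.92 mm: the sphere does not reach this height (|z−center|=13.920 > r=6); the r=4 sphere at (3, 4) contributes a regular 16-gon of circumradius √(4²−3.92²) = 0.796; the cylinder at (9, -3.5): section is a regular 16-gon, circumradius r=12; Taking the union: the r=4 sphere at (3, 4) lies entirely inside the r=12 cylinder at (9, -3.5), so the union is just the r=12 cylinder at (9, -3.5) — 1 connected region. Overall, the cross-section is a single solid region. Island count = 1.

1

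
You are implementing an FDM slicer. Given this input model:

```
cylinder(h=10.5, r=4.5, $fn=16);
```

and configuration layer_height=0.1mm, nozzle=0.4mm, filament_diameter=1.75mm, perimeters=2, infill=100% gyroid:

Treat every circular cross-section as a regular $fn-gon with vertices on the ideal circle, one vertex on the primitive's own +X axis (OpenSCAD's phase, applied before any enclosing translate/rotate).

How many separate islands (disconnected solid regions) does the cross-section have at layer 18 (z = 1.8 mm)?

At z = 1.8 mm: the cylinder: section is a regular 16-gon, circumradius r=4.5. Overall, the cross-section is a single solid region. Island count = 1.

1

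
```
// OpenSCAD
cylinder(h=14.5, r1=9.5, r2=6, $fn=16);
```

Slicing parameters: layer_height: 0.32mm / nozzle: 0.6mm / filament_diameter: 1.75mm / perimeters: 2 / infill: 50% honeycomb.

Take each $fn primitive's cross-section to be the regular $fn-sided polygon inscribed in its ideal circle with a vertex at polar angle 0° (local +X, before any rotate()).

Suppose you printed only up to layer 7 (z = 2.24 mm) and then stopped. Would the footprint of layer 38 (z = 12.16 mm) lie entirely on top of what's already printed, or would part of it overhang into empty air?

Compare the two slices. At z = 2.24: the cone: at t=0.154 of its height the radius interpolates to r₁+(r₂−r₁)t = 8.959, giving a regular 16-gon of that circumradius (area = (16/2)·8.959²·sin(360°/16) = 245.74 mm²). At z = 12.16: the cone: at t=0.839 of its height the radius interpolates to r₁+(r₂−r₁)t = 6.565, giving a regular 16-gon of that circumradius (area = (16/2)·6.565²·sin(360°/16) = 131.94 mm²). Checking containment: the cross-section at z = 12.16 is a subset of the cross-section at z = 2.24.

entirely on top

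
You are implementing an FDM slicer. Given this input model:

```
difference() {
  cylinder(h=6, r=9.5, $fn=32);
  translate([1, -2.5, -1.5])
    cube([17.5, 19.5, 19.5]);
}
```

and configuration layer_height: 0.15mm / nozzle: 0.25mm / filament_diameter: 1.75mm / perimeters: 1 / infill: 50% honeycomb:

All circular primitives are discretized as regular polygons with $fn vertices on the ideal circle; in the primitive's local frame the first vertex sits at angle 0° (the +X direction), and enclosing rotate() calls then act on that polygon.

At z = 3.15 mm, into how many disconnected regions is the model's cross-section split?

1

At z = 3.15 mm: the r=9.5 cylinder contributes a regular 32-gon of circumradius 9.5; the cube at (1, -2.5) (footprint 17.5×19.5) is included at this height; After the difference (first − rest): starting from the r=9.5 cylinder, the 17.5×19.5 cube at (1, -2.5) partially overlaps it — only the 81.88 mm² overlap (of its 341.25 mm²) is removed, clipping the outline — 1 connected region. The result has 1 disconnected region.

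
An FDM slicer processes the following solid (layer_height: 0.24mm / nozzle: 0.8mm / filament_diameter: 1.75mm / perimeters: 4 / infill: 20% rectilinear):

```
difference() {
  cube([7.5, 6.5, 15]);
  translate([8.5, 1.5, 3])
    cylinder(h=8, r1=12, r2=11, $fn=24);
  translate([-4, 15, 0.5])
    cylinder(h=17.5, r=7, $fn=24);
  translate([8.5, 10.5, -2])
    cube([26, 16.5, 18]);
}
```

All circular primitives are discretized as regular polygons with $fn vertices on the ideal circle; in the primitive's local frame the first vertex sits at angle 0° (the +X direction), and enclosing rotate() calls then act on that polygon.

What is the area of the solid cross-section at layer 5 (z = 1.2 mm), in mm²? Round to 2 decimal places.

48.75 mm²

At z = 1.2 mm: the cube (footprint 7.5×6.5) is included at this height (area 48.75 mm²); the cone at (8.5, 1.5) is absent (z outside [3, 11]); the cylinder at (-4, 15): section is a regular 24-gon, circumradius r=7 (area = (24/2)·7.000²·sin(360°/24) = 152.19 mm²); the cube at (8.5, 10.5) (footprint 26×16.5) is included at this height (area 429.00 mm²); After the difference (first − rest): starting from the 7.5×6.5 cube (48.75 mm²), the r=7 cylinder at (-4, 15) misses the remaining region (no effect); the 26×16.5 cube at (8.5, 10.5) misses the remaining region (no effect) — area = 48.75 mm². Overall, the cross-section is a single solid region. Net area = 48.75 mm².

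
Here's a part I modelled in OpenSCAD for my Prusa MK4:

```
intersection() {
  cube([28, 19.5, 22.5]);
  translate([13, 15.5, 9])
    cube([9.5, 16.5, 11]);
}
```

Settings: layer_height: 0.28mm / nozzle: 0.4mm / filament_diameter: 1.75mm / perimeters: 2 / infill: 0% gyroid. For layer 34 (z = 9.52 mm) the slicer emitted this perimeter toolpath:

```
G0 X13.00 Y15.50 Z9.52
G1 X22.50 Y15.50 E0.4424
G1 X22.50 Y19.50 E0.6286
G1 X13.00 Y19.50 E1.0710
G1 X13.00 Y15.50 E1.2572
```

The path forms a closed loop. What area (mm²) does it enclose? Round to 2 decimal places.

38.00 mm²

Apply the shoelace formula to the sequence of (X, Y) vertices; enclosed area = 38.00 mm².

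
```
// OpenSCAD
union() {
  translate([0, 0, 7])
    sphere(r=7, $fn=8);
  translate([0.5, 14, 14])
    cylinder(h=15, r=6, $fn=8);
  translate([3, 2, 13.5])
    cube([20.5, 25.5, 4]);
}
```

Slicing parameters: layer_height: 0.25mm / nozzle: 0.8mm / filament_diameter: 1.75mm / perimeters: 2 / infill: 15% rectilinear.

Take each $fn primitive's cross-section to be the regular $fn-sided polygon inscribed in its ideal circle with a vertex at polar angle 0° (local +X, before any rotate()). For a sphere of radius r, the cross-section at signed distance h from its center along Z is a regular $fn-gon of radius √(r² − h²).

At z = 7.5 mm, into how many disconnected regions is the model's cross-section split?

At z = 7.5 mm: the sphere: section is a regular 8-gon, circumradius = √(r²−h²) = √(7²−0.5²) = 6.982; the cylinder at (0.5, 14) is absent (z outside [14, 29]); the cube at (3, 2) is absent (z outside [13.5, 17.5]); Taking the union: only the r=7 sphere is present, so the union is just that shape — 1 connected region. The result has 1 disconnected region.

1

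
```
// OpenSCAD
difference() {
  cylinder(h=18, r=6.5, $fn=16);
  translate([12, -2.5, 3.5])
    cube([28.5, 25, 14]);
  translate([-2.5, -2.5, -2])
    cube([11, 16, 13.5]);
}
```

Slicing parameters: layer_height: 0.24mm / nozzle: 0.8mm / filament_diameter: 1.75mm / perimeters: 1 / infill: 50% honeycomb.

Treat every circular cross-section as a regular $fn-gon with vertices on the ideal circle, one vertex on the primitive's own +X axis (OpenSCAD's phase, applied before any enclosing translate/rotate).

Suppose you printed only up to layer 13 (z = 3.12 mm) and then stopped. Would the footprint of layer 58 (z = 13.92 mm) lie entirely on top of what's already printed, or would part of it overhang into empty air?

Compare the two slices. At z = 3.12: the r=6.5 cylinder gives a regular 16-gon of circumradius 6.5 (constant along its height) (area = (16/2)·6.500²·sin(360°/16) = 129.35 mm²); the cube at (12, -2.5) does not reach this height (z outside [3.5, 17.5]); the cube at (-2.5, -2.5) (footprint 11×16) is included at this height (area 176.00 mm²); Subtracting the remaining from the first: starting from the r=6.5 cylinder (129.35 mm²), the 11×16 cube at (-2.5, -2.5) partially overlaps it — only the 69.84 mm² overlap (of its 176.00 mm²) is removed, clipping the outline — area = 59.50 mm². At z = 13.92: the r=6.5 cylinder contributes a regular 16-gon of circumradius 6.5 (area = (16/2)·6.500²·sin(360°/16) = 129.35 mm²); the cube at (12, -2.5) (footprint 28.5×25) is included at this height (area 712.50 mm²); the cube at (-2.5, -2.5) is not intersected at this z (z outside [-2, 11.5]); Subtracting the remaining from the first: starting from the r=6.5 cylinder (129.35 mm²), the 28.5×25 cube at (12, -2.5) misses the remaining region (no effect) — area = 129.35 mm². Checking containment: at z = 13.92 the cross-section extends beyond the z = 3.12 cross-section by about 69.84 mm².

part overhangs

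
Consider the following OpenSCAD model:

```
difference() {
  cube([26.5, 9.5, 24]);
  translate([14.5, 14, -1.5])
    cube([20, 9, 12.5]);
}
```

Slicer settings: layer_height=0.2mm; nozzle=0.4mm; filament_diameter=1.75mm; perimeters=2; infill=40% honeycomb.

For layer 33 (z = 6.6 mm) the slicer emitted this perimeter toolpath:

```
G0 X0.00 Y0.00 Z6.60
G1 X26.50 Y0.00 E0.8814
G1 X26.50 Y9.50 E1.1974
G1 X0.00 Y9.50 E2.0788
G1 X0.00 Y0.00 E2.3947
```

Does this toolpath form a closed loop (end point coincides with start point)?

Start point (G0): (0.00, 0.00). End point (last G1): the path returns to the start — closed.

yes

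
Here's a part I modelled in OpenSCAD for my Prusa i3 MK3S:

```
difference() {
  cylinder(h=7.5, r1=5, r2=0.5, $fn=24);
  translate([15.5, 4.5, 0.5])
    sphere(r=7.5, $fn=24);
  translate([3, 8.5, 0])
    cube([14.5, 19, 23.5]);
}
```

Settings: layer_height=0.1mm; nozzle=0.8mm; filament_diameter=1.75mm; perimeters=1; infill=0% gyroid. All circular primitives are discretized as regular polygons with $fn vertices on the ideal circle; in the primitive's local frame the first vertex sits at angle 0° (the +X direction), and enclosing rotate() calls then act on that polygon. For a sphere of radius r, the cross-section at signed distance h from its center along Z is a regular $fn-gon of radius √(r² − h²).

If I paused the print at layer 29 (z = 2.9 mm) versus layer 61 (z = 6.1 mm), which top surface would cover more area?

Layer 29 (z = 2.9): the cone: at t=0.387 of its height the radius interpolates to r₁+(r₂−r₁)t = 3.260, giving a regular 24-gon of that circumradius (area = (24/2)·3.260²·sin(360°/24) = 33.01 mm²); the r=7.5 sphere at (15.5, 4.5) slices to a regular 24-gon of circumradius 7.106 (√(r²−h²) with h=2.4 from center) (area = (24/2)·7.106²·sin(360°/24) = 156.81 mm²); the cube at (3, 8.5) is present — its section is the full 14.5×19 rectangle (area 275.50 mm²); Taking the first minus the rest: starting from the cone (33.01 mm²), the r=7.5 sphere at (15.5, 4.5) misses the remaining region (no effect); the 14.5×19 cube at (3, 8.5) misses the remaining region (no effect) — area = 33.01 mm². So its area = 33.01 mm². Layer 61 (z = 6.1): the cone contributes a regular 24-gon of circumradius 1.340 (interpolated between r1=5 and r2=0.5 at t=0.813) (area = (24/2)·1.340²·sin(360°/24) = 5.58 mm²); the sphere at (15.5, 4.5): section is a regular 24-gon, circumradius = √(r²−h²) = √(7.5²−5.6²) = 4.989 (area = (24/2)·4.989²·sin(360°/24) = 77.30 mm²); the 14.5×19 cube at (3, 8.5) contributes its full rectangle (area 275.50 mm²); Taking the first minus the rest: starting from the cone (5.58 mm²), the r=7.5 sphere at (15.5, 4.5) misses the remaining region (no effect); the 14.5×19 cube at (3, 8.5) misses the remaining region (no effect) — area = 5.58 mm². So its area = 5.58 mm². Layer 29 is larger (33.01 vs 5.58 mm²).

layer 29 (z = 2.9 mm)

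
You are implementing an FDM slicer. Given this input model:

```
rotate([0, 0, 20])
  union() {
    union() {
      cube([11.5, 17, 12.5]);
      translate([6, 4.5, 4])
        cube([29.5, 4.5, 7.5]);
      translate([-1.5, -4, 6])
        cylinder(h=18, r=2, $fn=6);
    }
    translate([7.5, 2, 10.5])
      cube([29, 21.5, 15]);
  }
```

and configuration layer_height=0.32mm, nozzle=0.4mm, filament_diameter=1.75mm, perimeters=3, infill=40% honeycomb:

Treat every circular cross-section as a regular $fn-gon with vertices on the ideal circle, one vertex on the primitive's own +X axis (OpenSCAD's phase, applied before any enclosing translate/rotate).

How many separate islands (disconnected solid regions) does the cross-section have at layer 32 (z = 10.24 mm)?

At z = 10.24 mm: the cube is present — its section is the full 11.5×17 rectangle; the cube at (6, 4.5) (footprint 29.5×4.5) is included at this height; the cylinder at (-1.5, -4): section is a regular 6-gon, circumradius r=2; Merging all regions: the regions partially overlap (shared area 24.75 mm²), so overlapping operands fuse into one piece — 2 connected regions; the cube at (7.5, 2) is not intersected at this z (z outside [10.5, 25.5]); Taking the union: only the result so far is present, so the union is just that shape — 2 connected regions; (rotated 20° about Z; rotation is an isometry so areas/perimeters/island counts are preserved). Overall, the cross-section has 2 separate islands. Island count = 2.

2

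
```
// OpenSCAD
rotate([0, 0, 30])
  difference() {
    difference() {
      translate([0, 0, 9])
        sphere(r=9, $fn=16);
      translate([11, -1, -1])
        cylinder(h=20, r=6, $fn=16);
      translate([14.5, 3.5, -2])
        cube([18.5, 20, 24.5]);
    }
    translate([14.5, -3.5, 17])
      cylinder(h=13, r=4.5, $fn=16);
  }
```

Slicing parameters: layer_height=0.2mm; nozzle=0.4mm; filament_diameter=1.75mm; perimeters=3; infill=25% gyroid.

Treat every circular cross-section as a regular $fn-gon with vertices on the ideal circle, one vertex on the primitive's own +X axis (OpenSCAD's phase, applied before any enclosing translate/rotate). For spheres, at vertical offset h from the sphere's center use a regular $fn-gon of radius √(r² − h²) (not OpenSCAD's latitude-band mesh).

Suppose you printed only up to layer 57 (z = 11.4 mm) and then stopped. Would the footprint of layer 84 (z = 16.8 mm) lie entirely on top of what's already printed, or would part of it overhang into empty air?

Compare the two slices. At z = 11.4: the r=9 sphere contributes a regular 16-gon of circumradius √(9²−2.4²) = 8.674 (area = (16/2)·8.674²·sin(360°/16) = 230.34 mm²); the cylinder at (11, -1): section is a regular 16-gon, circumradius r=6 (area = (16/2)·6.000²·sin(360°/16) = 110.21 mm²); the 18.5×20 cube at (14.5, 3.5) contributes its full rectangle (area 370.00 mm²); Subtracting the remaining from the first: starting from the r=9 sphere (230.34 mm²), the r=6 cylinder at (11, -1) partially overlaps it — only the 21.56 mm² overlap (of its 110.21 mm²) is removed, clipping the outline; the 18.5×20 cube at (14.5, 3.5) misses the remaining region (no effect) — area = 208.78 mm²; the cylinder at (14.5, -3.5) does not reach this height (z outside [17, 30]); Subtracting the remaining from the first: none of the subtracted shapes is present at this height, so the result so far is unchanged — area = 208.78 mm²; (rotated 30° about Z; rotation is an isometry so areas/perimeters/island counts are preserved). At z = 16.8: the r=9 sphere contributes a regular 16-gon of circumradius √(9²−7.8²) = 4.490 (area = (16/2)·4.490²·sin(360°/16) = 61.72 mm²); the cylinder at (11, -1): section is a regular 16-gon, circumradius r=6 (area = (16/2)·6.000²·sin(360°/16) = 110.21 mm²); the 18.5×20 cube at (14.5, 3.5) contributes its full rectangle (area 370.00 mm²); Subtracting the remaining from the first: starting from the r=9 sphere (61.72 mm²), the r=6 cylinder at (11, -1) misses the remaining region (no effect); the 18.5×20 cube at (14.5, 3.5) misses the remaining region (no effect) — area = 61.72 mm²; the cylinder at (14.5, -3.5) does not reach this height (z outside [17, 30]); After the difference (first − rest): none of the subtracted shapes is present at this height, so the result so far is unchanged — area = 61.72 mm²; (whole slice rotated 30° about Z — lengths, areas and connectivity unchanged). Checking containment: the cross-section at z = 16.8 is a subset of the cross-section at z = 11.4.

entirely on top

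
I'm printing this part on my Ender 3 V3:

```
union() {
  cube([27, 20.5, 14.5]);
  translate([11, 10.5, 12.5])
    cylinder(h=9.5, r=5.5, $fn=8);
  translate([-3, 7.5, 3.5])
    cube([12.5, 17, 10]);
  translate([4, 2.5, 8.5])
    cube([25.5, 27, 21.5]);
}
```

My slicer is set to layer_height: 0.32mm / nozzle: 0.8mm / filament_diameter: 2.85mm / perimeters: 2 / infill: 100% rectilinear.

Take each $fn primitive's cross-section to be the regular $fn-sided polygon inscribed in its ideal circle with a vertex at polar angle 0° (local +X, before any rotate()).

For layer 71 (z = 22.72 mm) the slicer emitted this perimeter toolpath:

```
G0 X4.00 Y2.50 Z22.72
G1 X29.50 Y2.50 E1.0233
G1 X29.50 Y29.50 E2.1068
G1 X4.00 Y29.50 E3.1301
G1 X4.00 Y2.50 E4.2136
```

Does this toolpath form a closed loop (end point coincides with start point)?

yes

Start point (G0): (4.00, 2.50). End point (last G1): the path returns to the start — closed.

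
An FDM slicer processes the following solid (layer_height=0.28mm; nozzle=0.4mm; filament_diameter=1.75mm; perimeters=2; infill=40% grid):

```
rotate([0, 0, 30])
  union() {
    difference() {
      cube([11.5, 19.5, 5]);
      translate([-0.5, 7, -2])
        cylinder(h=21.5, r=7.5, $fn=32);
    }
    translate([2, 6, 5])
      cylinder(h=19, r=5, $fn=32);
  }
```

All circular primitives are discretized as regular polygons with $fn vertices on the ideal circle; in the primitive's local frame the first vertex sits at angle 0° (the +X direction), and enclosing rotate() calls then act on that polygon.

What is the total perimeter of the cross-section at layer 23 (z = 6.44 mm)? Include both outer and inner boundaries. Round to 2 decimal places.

At z = 6.44 mm: the cube is absent (z outside [0, 5]); the r=7.5 cylinder at (-0.5, 7) contributes a regular 32-gon of circumradius 7.5 (perimeter = 2·32·7.500·sin(180°/32) = 47.05 mm); Subtracting the remaining from the first: the first operand is absent here, so nothing remains; the r=5 cylinder at (2, 6) gives a regular 32-gon of circumradius 5 (constant along its height) (perimeter = 2·32·5.000·sin(180°/32) = 31.37 mm); Combining (union): only the r=5 cylinder at (2, 6) is present, so the union is just that shape — boundary = 31.37 mm; (whole slice rotated 30° about Z — lengths, areas and connectivity unchanged). Overall, the cross-section is a single solid region. Total boundary length (outer) = 31.37 mm.

31.37 mm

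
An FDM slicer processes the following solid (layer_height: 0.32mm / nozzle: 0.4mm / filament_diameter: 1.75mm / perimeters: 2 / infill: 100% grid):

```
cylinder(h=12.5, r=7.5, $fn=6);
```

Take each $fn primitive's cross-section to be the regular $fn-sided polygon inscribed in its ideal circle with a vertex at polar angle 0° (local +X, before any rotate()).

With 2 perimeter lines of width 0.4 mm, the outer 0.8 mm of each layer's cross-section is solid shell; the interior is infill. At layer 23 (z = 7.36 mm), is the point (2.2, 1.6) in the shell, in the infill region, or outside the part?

At z = 7.36 mm: the r=7.5 cylinder gives a regular 6-gon of circumradius 7.5 (constant along its height). Overall, the cross-section is a single solid region. The nearest boundary edge runs (7.50, 0.00)→(3.75, 6.50); distance from the point to it = 3.79 mm. The point is inside the cross-section and 3.79 mm from the nearest boundary — more than the 0.8 mm shell width (2 × 0.4), so it's in the infill interior.

infill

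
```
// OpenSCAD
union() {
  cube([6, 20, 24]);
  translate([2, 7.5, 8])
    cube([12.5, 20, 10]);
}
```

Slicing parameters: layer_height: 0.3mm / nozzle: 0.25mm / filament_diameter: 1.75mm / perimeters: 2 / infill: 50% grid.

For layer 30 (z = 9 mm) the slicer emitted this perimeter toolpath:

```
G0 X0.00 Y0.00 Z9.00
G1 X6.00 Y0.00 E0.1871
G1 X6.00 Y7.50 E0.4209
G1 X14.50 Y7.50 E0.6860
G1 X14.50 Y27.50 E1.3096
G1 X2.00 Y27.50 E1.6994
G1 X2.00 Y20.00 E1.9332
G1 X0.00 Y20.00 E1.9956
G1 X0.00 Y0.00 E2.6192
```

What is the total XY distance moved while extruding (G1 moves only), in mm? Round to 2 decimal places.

84.00 mm

Sum the Euclidean lengths of each G1 segment: total = 84.00 mm.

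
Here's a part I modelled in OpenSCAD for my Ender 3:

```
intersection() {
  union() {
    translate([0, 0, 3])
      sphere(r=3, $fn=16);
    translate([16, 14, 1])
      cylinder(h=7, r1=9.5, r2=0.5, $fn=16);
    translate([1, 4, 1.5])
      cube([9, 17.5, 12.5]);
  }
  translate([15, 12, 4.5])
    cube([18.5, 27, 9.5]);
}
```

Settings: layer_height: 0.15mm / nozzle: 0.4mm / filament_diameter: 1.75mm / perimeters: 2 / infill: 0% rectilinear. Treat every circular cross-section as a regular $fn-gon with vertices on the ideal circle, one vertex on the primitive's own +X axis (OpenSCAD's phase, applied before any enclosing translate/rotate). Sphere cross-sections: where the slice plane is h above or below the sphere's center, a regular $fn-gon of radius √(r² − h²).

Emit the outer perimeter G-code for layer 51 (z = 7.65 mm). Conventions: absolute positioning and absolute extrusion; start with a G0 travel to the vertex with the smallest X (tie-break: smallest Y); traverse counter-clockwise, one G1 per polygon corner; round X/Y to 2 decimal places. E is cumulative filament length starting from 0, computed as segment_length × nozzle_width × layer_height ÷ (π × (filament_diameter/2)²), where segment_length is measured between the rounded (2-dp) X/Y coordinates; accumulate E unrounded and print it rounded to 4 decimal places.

G0 X15.05 Y14.00 Z7.65
G1 X15.12 Y13.64 E0.0091
G1 X15.33 Y13.33 E0.0185
G1 X15.64 Y13.12 E0.0278
G1 X16.00 Y13.05 E0.0370
G1 X16.36 Y13.12 E0.0461
G1 X16.67 Y13.33 E0.0555
G1 X16.88 Y13.64 E0.0648
G1 X16.95 Y14.00 E0.0740
G1 X16.88 Y14.36 E0.0831
G1 X16.67 Y14.67 E0.0924
G1 X16.36 Y14.88 E0.1018
G1 X16.00 Y14.95 E0.1109
G1 X15.64 Y14.88 E0.1201
G1 X15.33 Y14.67 E0.1294
G1 X15.12 Y14.36 E0.1388
G1 X15.05 Y14.00 E0.1479

At z = 7.65 mm: the sphere does not reach this height (|z−center|=4.650 > r=3); the cone at (16, 14) (r1=9.5→r2=0.5) has section circumradius 0.950 here — a regular 16-gon; the cube at (1, 4) (footprint 9×17.5) is included at this height; Merging all regions: the 2 present regions are separate (no shared area or edge), so areas and boundary lengths simply add and each stays a separate island — 2 connected regions; the 18.5×27 cube at (15, 12) contributes its full rectangle; Taking the intersection: the 18.5×27 cube at (15, 12) partially overlaps the result so far; clipping to the common part keeps 2.76 mm² — 1 connected region. The outline is a single polygon with 16 vertices. Extrusion per mm of travel: 0.4 × 0.15 / (π × 0.875²) = 0.024945. Accumulating E over each segment gives final E = 0.1479.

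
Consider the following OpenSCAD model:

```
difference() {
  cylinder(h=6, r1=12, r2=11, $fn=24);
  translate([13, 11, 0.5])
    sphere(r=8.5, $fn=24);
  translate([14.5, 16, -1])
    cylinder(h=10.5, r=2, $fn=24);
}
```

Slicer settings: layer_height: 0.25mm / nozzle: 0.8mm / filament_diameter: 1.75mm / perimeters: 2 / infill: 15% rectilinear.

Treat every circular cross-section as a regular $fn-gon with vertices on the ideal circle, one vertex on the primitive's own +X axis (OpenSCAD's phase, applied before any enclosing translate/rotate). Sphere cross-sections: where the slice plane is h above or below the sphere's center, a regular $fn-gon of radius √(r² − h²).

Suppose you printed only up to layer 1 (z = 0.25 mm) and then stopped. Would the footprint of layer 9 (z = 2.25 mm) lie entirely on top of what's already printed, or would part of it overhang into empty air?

part overhangs

Compare the two slices. At z = 0.25: the cone contributes a regular 24-gon of circumradius 11.958 (interpolated between r1=12 and r2=11 at t=0.042) (area = (24/2)·11.958²·sin(360°/24) = 444.14 mm²); the r=8.5 sphere at (13, 11) contributes a regular 24-gon of circumradius √(8.5²−0.25²) = 8.496 (area = (24/2)·8.496²·sin(360°/24) = 224.20 mm²); the cylinder at (14.5, 16): section is a regular 24-gon, circumradius r=2 (area = (24/2)·2.000²·sin(360°/24) = 12.42 mm²); Subtracting the remaining from the first: starting from the cone (444.14 mm²), the r=8.5 sphere at (13, 11) partially overlaps it — only the 24.53 mm² overlap (of its 224.20 mm²) is removed, clipping the outline; the r=2 cylinder at (14.5, 16) misses the remaining region (no effect) — area = 419.61 mm². At z = 2.25: the cone (r1=12→r2=11) has section circumradius 11.625 here — a regular 24-gon (area = (24/2)·11.625²·sin(360°/24) = 419.72 mm²); the r=8.5 sphere at (13, 11) contributes a regular 24-gon of circumradius √(8.5²−1.75²) = 8.318 (area = (24/2)·8.318²·sin(360°/24) = 214.88 mm²); the r=2 cylinder at (14.5, 16) gives a regular 24-gon of circumradius 2 (constant along its height) (area = (24/2)·2.000²·sin(360°/24) = 12.42 mm²); Taking the first minus the rest: starting from the cone (419.72 mm²), the r=8.5 sphere at (13, 11) partially overlaps it — only the 18.94 mm² overlap (of its 214.88 mm²) is removed, clipping the outline; the r=2 cylinder at (14.5, 16) misses the remaining region (no effect) — area = 400.78 mm². Checking containment: at z = 2.25 the cross-section extends beyond the z = 0.25 cross-section by about 1.94 mm².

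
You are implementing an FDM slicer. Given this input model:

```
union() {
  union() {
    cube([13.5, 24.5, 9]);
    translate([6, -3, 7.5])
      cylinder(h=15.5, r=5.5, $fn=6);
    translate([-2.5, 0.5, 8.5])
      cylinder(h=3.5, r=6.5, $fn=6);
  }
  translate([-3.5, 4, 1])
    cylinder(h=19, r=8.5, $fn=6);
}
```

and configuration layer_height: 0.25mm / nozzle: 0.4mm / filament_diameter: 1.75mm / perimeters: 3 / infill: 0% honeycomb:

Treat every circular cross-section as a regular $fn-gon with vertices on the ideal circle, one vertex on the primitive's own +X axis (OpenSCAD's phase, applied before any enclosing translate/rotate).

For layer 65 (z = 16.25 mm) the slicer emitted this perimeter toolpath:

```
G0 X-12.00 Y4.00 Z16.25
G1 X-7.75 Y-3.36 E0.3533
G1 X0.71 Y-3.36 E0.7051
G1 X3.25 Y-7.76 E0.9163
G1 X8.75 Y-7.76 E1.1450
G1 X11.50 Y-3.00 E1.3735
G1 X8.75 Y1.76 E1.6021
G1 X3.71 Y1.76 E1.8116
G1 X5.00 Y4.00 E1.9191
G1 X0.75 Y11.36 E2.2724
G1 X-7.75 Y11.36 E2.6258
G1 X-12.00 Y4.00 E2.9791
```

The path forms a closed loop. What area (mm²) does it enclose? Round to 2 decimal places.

Apply the shoelace formula to the sequence of (X, Y) vertices; enclosed area = 263.95 mm².

263.95 mm²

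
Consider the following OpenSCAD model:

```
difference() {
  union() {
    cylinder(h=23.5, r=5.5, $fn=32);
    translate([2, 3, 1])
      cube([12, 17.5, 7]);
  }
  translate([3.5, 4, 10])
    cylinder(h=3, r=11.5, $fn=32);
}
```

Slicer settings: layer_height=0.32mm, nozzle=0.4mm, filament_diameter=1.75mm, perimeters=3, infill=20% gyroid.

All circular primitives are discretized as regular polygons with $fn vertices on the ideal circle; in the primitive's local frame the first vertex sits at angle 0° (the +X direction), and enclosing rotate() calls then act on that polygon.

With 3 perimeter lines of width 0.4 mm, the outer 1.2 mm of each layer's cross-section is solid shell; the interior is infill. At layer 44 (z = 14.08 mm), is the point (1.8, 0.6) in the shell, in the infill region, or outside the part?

infill

At z = 14.08 mm: the cylinder: section is a regular 32-gon, circumradius r=5.5; the cube at (2, 3) is absent (z outside [1, 8]); Merging all regions: only the r=5.5 cylinder is present, so the union is just that shape — 1 connected region; the cylinder at (3.5, 4) is absent (z outside [10, 13]); After the difference (first − rest): none of the subtracted shapes is present at this height, so that combined region is unchanged — 1 connected region. Overall, the cross-section is a single solid region. The nearest boundary edge runs (5.39, 1.07)→(5.08, 2.10); distance from the point to it = 3.58 mm. The point is inside the cross-section and 3.58 mm from the nearest boundary — more than the 1.2 mm shell width (3 × 0.4), so it's in the infill interior.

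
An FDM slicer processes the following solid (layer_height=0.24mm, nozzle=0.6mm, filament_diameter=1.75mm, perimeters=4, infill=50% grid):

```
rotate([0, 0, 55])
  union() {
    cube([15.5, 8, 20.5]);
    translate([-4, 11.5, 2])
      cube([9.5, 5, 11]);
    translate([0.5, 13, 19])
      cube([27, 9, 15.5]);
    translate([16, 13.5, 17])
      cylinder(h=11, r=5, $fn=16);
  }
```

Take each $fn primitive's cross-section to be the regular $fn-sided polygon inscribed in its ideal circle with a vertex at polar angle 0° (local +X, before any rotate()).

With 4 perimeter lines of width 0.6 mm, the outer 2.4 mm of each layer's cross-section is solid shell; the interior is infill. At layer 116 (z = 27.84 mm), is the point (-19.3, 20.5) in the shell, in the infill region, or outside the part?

At z = 27.84 mm: the cube does not reach this height (z outside [0, 20.5]); the cube at (-4, 11.5) is not intersected at this z (z outside [2, 13]); the 27×9 cube at (0.5, 13) contributes its full rectangle; the cylinder at (16, 13.5): section is a regular 16-gon, circumradius r=5; Taking the union: the regions partially overlap (shared area 43.22 mm²), so overlapping operands fuse into one piece — 1 connected region; (whole slice rotated 55° about Z — lengths, areas and connectivity unchanged). Overall, the cross-section is a single solid region. Undo the 55° rotation: the query point maps to (5.723, 27.568) in the un-rotated model frame. The nearest boundary edge runs (0.50, 22.00)→(27.50, 22.00); distance from the point to it = 5.57 mm. The point is not inside any of the regions above, so it lies outside the cross-section (5.57 mm from the nearest boundary).

outside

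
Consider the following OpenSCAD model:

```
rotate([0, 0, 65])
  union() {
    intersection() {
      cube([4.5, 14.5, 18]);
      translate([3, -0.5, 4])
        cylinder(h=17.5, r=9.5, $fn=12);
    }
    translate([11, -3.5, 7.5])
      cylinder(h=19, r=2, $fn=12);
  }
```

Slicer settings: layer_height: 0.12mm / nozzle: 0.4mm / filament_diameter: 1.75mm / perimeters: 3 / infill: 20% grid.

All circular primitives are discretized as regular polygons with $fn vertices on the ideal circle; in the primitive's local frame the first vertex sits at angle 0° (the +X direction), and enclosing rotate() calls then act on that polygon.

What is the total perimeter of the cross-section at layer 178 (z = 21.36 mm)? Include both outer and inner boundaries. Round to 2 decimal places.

12.42 mm

At z = 21.36 mm: the cube does not reach this height (z outside [0, 18]); the r=9.5 cylinder at (3, -0.5) contributes a regular 12-gon of circumradius 9.5 (perimeter = 2·12·9.500·sin(180°/12) = 59.01 mm); Keeping only the common overlap: at least one operand is absent at this height, so nothing remains; the r=2 cylinder at (11, -3.5) contributes a regular 12-gon of circumradius 2 (perimeter = 2·12·2.000·sin(180°/12) = 12.42 mm); Merging all regions: only the r=2 cylinder at (11, -3.5) is present, so the union is just that shape — boundary = 12.42 mm; (rotated 65° about Z; rotation is an isometry so areas/perimeters/island counts are preserved). Overall, the cross-section is a single solid region. Total boundary length (outer) = 12.42 mm.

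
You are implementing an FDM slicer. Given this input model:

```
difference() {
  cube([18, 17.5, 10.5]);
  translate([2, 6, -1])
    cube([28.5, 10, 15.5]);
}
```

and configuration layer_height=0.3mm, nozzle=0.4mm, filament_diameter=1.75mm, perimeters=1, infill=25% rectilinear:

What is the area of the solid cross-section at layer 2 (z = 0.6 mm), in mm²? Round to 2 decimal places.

At z = 0.6 mm: the cube (footprint 18×17.5) is included at this height (area 315.00 mm²); the cube at (2, 6) is present — its section is the full 28.5×10 rectangle (area 285.00 mm²); Subtracting the remaining from the first: starting from the 18×17.5 cube (315.00 mm²), the 28.5×10 cube at (2, 6) partially overlaps it — only the 160.00 mm² overlap (of its 285.00 mm²) is removed, clipping the outline — area = 155.00 mm². Overall, the cross-section is a single solid region. Net area = 155.00 mm².

155.00 mm²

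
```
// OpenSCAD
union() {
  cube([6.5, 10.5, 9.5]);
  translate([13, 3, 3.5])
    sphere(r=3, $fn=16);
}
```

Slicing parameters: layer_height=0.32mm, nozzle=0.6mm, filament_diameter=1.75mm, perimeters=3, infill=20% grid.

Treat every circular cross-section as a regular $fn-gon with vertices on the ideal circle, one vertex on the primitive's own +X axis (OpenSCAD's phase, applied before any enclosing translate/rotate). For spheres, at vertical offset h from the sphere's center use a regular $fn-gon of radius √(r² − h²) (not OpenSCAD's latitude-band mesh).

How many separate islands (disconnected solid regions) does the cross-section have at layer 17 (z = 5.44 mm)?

2

At z = 5.44 mm: the cube is present — its section is the full 6.5×10.5 rectangle; the sphere at (13, 3): section is a regular 16-gon, circumradius = √(r²−h²) = √(3²−1.94²) = 2.288; Taking the union: the 2 present regions are separate (no shared area or edge), so areas and boundary lengths simply add and each stays a separate island — 2 connected regions. Overall, the cross-section has 2 separate islands. Island count = 2.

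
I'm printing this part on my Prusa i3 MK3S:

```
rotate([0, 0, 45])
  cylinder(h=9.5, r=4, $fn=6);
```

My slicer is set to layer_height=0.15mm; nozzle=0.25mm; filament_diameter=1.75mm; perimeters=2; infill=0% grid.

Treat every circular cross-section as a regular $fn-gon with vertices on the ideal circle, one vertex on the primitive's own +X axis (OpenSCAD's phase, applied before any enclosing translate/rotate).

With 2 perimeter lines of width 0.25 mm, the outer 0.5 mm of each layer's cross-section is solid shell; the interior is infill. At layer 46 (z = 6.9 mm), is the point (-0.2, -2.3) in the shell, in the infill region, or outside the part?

infill

At z = 6.9 mm: the r=4 cylinder contributes a regular 6-gon of circumradius 4; (rotated 45° about Z; rotation is an isometry so areas/perimeters/island counts are preserved). Overall, the cross-section is a single solid region. Undo the 45° rotation: the query point maps to (-1.768, -1.485) in the un-rotated model frame. The nearest boundary edge runs (-4.00, 0.00)→(-2.00, -3.46); distance from the point to it = 1.19 mm. The point is inside the cross-section and 1.19 mm from the nearest boundary — more than the 0.5 mm shell width (2 × 0.25), so it's in the infill interior.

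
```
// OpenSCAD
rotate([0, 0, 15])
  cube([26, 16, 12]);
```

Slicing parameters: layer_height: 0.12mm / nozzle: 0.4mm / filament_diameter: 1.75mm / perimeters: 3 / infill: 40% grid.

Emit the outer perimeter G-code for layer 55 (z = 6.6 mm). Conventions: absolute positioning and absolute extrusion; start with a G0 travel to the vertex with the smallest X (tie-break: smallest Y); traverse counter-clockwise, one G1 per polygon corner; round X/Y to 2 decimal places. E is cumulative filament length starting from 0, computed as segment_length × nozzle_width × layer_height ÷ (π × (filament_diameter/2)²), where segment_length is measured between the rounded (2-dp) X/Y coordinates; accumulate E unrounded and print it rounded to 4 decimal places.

G0 X-4.14 Y15.45 Z6.60
G1 X0.00 Y0.00 E0.3192
G1 X25.11 Y6.73 E0.8380
G1 X20.97 Y22.18 E1.1572
G1 X-4.14 Y15.45 E1.6760

At z = 6.6 mm: the cube is present — its section is the full 26×16 rectangle; (rotated 15° about Z; rotation is an isometry so areas/perimeters/island counts are preserved). The outline is a single polygon with 4 vertices. Extrusion per mm of travel: 0.4 × 0.12 / (π × 0.875²) = 0.019956. Accumulating E over each segment gives final E = 1.6760.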